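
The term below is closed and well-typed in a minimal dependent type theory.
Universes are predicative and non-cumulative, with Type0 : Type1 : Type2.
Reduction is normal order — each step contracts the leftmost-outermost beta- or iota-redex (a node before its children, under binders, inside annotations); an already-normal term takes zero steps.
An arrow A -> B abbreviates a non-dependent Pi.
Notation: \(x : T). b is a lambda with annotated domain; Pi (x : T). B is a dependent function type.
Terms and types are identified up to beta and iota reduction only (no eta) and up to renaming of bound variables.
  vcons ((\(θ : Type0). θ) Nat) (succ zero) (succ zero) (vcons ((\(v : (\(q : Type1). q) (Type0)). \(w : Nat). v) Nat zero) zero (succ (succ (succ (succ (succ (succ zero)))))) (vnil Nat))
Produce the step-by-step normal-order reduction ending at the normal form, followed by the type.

reduction (normal order):
  vcons ((\(θ : Type0). θ) Nat) (succ zero) (succ zero) (vcons ((\(v : (\(q : Type1). q) (Type0)). \(w : Nat). v) Nat zero) zero (succ (succ (succ (succ (succ (succ zero)))))) (vnil Nat))
  ~> vcons Nat (succ zero) (succ zero) (vcons ((\(θ : (\(v : Type1). v) (Type0)). \(q : Nat). θ) Nat zero) zero (succ (succ (succ (succ (succ (succ zero)))))) (vnil Nat))
  ~> vcons Nat (succ zero) (succ zero) (vcons ((\(θ : Nat). Nat) zero) zero (succ (succ (succ (succ (succ (succ zero)))))) (vnil Nat))
  ~> vcons Nat (succ zero) (succ zero) (vcons Nat zero (succ (succ (succ (succ (succ (succ zero)))))) (vnil Nat))
inferred type:
  Vec Nat (succ (succ zero))


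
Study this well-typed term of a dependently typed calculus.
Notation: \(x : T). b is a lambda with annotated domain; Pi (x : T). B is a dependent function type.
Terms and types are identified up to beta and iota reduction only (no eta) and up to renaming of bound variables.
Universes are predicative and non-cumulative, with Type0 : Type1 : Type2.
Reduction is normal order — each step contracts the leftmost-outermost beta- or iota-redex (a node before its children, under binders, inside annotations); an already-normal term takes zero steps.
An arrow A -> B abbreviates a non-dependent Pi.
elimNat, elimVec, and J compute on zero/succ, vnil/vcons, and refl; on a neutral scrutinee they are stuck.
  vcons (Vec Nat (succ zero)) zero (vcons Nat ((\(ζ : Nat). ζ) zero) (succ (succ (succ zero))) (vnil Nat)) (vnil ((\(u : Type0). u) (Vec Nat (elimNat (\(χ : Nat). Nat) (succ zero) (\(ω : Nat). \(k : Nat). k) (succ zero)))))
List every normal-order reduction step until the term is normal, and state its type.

normal-order reduction sequence:
  vcons (Vec Nat (succ zero)) zero (vcons Nat ((\(ζ : Nat). ζ) zero) (succ (succ (succ zero))) (vnil Nat)) (vnil ((\(u : Type0). u) (Vec Nat (elimNat (\(χ : Nat). Nat) (succ zero) (\(ω : Nat). \(k : Nat). k) (succ zero)))))
  ~> vcons (Vec Nat (succ zero)) zero (vcons Nat zero (succ (succ (succ zero))) (vnil Nat)) (vnil ((\(ζ : Type0). ζ) (Vec Nat (elimNat (\(u : Nat). Nat) (succ zero) (\(χ : Nat). \(ω : Nat). ω) (succ zero)))))
  ~> vcons (Vec Nat (succ zero)) zero (vcons Nat zero (succ (succ (succ zero))) (vnil Nat)) (vnil (Vec Nat (elimNat (\(ζ : Nat). Nat) (succ zero) (\(u : Nat). \(χ : Nat). χ) (succ zero))))
  ~> vcons (Vec Nat (succ zero)) zero (vcons Nat zero (succ (succ (succ zero))) (vnil Nat)) (vnil (Vec Nat ((\(ζ : Nat). \(u : Nat). u) zero (elimNat (\(χ : Nat). Nat) (succ zero) (\(ω : Nat). \(k : Nat). k) zero))))
  ~> vcons (Vec Nat (succ zero)) zero (vcons Nat zero (succ (succ (succ zero))) (vnil Nat)) (vnil (Vec Nat ((\(ζ : Nat). ζ) (elimNat (\(u : Nat). Nat) (succ zero) (\(χ : Nat). \(ω : Nat). ω) zero))))
  ~> vcons (Vec Nat (succ zero)) zero (vcons Nat zero (succ (succ (succ zero))) (vnil Nat)) (vnil (Vec Nat (elimNat (\(ζ : Nat). Nat) (succ zero) (\(u : Nat). \(χ : Nat). χ) zero)))
  ~> vcons (Vec Nat (succ zero)) zero (vcons Nat zero (succ (succ (succ zero))) (vnil Nat)) (vnil (Vec Nat (succ zero)))
inferred type:
  Vec (Vec Nat (succ zero)) (succ zero)


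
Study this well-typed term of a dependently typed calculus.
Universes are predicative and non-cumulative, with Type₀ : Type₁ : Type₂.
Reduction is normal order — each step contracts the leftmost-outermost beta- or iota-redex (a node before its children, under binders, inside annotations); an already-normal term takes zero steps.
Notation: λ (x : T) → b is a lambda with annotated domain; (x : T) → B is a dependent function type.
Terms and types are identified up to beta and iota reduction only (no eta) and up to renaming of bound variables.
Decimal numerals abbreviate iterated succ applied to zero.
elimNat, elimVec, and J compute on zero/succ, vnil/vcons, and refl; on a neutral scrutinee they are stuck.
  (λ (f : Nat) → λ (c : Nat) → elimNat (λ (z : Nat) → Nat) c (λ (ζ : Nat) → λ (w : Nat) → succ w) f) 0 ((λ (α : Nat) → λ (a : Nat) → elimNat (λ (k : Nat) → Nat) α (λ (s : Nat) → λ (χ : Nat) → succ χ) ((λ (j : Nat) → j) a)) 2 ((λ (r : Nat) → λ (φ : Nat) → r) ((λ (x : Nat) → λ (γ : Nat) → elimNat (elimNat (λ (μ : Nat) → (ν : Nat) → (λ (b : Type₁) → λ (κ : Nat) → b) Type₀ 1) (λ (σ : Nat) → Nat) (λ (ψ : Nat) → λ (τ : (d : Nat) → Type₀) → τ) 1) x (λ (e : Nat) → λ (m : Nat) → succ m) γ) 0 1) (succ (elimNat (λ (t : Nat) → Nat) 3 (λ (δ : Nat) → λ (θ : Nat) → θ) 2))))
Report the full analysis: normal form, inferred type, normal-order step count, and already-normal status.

reduced normal form:
  3
the term's type:
  Nat
normal-order step count: 18
started in normal form: no
first redex: a beta-redex


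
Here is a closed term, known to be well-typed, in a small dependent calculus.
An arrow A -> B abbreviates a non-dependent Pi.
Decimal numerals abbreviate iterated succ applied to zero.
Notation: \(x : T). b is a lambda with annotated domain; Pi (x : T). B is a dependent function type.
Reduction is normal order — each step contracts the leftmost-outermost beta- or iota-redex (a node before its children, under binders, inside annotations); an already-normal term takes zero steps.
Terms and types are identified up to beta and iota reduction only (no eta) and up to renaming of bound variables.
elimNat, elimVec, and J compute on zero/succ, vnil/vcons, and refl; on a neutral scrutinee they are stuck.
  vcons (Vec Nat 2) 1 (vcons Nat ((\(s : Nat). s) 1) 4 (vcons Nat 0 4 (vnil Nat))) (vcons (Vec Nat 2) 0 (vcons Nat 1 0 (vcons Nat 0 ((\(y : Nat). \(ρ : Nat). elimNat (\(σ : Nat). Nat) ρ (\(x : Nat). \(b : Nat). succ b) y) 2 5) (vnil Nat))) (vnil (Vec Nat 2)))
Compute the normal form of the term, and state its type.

resulting normal form:
  vcons (Vec Nat 2) 1 (vcons Nat 1 4 (vcons Nat 0 4 (vnil Nat))) (vcons (Vec Nat 2) 0 (vcons Nat 1 0 (vcons Nat 0 7 (vnil Nat))) (vnil (Vec Nat 2)))
type:
  Vec (Vec Nat 2) 2


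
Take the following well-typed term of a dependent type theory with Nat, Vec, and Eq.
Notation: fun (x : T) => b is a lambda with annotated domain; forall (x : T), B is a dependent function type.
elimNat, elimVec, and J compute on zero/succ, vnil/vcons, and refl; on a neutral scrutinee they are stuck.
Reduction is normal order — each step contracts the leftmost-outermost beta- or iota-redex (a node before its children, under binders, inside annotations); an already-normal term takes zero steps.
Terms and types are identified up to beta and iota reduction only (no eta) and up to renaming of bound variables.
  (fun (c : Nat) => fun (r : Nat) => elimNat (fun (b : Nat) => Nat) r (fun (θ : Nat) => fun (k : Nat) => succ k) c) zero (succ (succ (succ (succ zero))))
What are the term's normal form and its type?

resulting normal form:
  succ (succ (succ (succ zero)))
the term's type:
  Nat


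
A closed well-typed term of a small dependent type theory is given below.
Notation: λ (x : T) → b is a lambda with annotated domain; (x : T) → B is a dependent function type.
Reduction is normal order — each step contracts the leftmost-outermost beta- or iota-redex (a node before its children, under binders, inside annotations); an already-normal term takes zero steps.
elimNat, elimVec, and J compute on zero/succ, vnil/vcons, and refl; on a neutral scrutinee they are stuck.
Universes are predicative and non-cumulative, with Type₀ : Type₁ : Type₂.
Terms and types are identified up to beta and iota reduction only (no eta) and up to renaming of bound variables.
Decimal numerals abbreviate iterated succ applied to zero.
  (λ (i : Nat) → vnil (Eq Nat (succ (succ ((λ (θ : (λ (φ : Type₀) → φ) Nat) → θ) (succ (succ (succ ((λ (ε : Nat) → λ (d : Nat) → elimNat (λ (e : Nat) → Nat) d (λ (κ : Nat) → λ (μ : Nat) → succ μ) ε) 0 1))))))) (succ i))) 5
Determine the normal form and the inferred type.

resulting normal form:
  vnil (Eq Nat 6 6)
the term's type:
  Vec (Eq Nat 6 6) 0
observation: 5 normal-order steps normalize the term, beginning with a beta-redex.


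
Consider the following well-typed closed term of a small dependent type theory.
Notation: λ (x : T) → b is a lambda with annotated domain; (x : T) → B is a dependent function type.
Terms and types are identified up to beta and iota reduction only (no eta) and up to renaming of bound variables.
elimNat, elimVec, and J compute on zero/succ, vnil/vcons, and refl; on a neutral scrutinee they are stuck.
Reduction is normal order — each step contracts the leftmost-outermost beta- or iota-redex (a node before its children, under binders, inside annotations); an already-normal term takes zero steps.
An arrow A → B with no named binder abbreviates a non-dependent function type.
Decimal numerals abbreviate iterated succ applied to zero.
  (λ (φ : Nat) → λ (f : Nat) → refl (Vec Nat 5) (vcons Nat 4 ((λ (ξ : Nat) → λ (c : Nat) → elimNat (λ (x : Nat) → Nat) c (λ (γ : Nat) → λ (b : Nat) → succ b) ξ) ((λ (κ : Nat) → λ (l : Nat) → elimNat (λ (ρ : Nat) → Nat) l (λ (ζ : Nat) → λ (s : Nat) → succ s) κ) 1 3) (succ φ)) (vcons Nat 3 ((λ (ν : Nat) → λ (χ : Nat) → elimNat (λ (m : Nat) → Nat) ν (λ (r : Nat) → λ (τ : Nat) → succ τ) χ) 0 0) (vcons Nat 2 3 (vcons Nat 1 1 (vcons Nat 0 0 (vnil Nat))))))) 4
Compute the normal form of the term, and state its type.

resulting normal form:
  λ (φ : Nat) → refl (Vec Nat 5) (vcons Nat 4 9 (vcons Nat 3 0 (vcons Nat 2 3 (vcons Nat 1 1 (vcons Nat 0 0 (vnil Nat))))))
the term's type:
  Nat → Eq (Vec Nat 5) (vcons Nat 4 9 (vcons Nat 3 0 (vcons Nat 2 3 (vcons Nat 1 1 (vcons Nat 0 0 (vnil Nat)))))) (vcons Nat 4 9 (vcons Nat 3 0 (vcons Nat 2 3 (vcons Nat 1 1 (vcons Nat 0 0 (vnil Nat))))))


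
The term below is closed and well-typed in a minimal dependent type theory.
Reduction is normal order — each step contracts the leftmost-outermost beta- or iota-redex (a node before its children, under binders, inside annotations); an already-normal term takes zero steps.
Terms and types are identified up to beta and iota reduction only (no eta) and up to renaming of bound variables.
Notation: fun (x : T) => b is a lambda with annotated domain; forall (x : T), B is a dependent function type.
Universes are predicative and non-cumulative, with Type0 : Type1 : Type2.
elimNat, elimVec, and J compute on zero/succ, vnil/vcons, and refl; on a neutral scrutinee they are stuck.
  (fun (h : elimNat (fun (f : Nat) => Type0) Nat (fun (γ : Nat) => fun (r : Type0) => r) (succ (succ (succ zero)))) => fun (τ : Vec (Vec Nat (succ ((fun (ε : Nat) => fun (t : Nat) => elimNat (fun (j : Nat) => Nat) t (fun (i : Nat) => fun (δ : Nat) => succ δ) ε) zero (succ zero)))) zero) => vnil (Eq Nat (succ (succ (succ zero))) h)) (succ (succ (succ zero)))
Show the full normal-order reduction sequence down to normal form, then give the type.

normal-order reduction sequence:
  (fun (h : elimNat (fun (f : Nat) => Type0) Nat (fun (γ : Nat) => fun (r : Type0) => r) (succ (succ (succ zero)))) => fun (τ : Vec (Vec Nat (succ ((fun (ε : Nat) => fun (t : Nat) => elimNat (fun (j : Nat) => Nat) t (fun (i : Nat) => fun (δ : Nat) => succ δ) ε) zero (succ zero)))) zero) => vnil (Eq Nat (succ (succ (succ zero))) h)) (succ (succ (succ zero)))
  ~> fun (h : Vec (Vec Nat (succ ((fun (f : Nat) => fun (γ : Nat) => elimNat (fun (r : Nat) => Nat) γ (fun (τ : Nat) => fun (ε : Nat) => succ ε) f) zero (succ zero)))) zero) => vnil (Eq Nat (succ (succ (succ zero))) (succ (succ (succ zero))))
  ~> fun (h : Vec (Vec Nat (succ ((fun (f : Nat) => elimNat (fun (γ : Nat) => Nat) f (fun (r : Nat) => fun (τ : Nat) => succ τ) zero) (succ zero)))) zero) => vnil (Eq Nat (succ (succ (succ zero))) (succ (succ (succ zero))))
  ~> fun (h : Vec (Vec Nat (succ (elimNat (fun (f : Nat) => Nat) (succ zero) (fun (γ : Nat) => fun (r : Nat) => succ r) zero))) zero) => vnil (Eq Nat (succ (succ (succ zero))) (succ (succ (succ zero))))
  ~> fun (h : Vec (Vec Nat (succ (succ zero))) zero) => vnil (Eq Nat (succ (succ (succ zero))) (succ (succ (succ zero))))
inferred type:
  forall (h : Vec (Vec Nat (succ (succ zero))) zero), Vec (Eq Nat (succ (succ (succ zero))) (succ (succ (succ zero)))) zero


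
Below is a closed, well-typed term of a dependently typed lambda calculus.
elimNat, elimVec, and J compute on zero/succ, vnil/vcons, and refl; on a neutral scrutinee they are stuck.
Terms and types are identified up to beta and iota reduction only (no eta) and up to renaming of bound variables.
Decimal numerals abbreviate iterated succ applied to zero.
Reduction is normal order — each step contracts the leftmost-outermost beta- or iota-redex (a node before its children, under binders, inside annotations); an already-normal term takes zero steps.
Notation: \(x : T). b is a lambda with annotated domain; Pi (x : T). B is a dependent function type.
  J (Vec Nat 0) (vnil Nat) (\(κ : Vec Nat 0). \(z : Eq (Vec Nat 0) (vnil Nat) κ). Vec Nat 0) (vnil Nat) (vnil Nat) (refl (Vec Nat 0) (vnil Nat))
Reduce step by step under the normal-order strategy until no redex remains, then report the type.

reduction (normal order):
  J (Vec Nat 0) (vnil Nat) (\(κ : Vec Nat 0). \(z : Eq (Vec Nat 0) (vnil Nat) κ). Vec Nat 0) (vnil Nat) (vnil Nat) (refl (Vec Nat 0) (vnil Nat))
  ~> vnil Nat
inferred type:
  Vec Nat 0


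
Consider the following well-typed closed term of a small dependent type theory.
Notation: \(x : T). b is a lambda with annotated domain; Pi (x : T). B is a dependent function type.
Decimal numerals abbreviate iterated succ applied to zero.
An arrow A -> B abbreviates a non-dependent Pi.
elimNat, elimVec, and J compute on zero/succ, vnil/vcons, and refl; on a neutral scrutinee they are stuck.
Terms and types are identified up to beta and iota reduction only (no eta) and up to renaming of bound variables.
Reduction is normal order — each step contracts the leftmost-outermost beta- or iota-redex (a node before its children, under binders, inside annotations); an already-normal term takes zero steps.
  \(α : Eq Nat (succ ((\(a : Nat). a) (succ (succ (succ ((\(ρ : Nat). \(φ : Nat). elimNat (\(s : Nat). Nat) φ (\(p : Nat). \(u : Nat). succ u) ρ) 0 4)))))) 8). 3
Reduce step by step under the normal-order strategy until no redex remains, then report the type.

normal-order reduction sequence:
  \(α : Eq Nat (succ ((\(a : Nat). a) (succ (succ (succ ((\(ρ : Nat). \(φ : Nat). elimNat (\(s : Nat). Nat) φ (\(p : Nat). \(u : Nat). succ u) ρ) 0 4)))))) 8). 3
  ~> \(α : Eq Nat (succ (succ (succ (succ ((\(a : Nat). \(ρ : Nat). elimNat (\(φ : Nat). Nat) ρ (\(s : Nat). \(p : Nat). succ p) a) 0 4))))) 8). 3
  ~> \(α : Eq Nat (succ (succ (succ (succ ((\(a : Nat). elimNat (\(ρ : Nat). Nat) a (\(φ : Nat). \(s : Nat). succ s) 0) 4))))) 8). 3
  ~> \(α : Eq Nat (succ (succ (succ (succ (elimNat (\(a : Nat). Nat) 4 (\(ρ : Nat). \(φ : Nat). succ φ) 0))))) 8). 3
  ~> \(α : Eq Nat 8 8). 3
inferred type:
  Eq Nat 8 8 -> Nat


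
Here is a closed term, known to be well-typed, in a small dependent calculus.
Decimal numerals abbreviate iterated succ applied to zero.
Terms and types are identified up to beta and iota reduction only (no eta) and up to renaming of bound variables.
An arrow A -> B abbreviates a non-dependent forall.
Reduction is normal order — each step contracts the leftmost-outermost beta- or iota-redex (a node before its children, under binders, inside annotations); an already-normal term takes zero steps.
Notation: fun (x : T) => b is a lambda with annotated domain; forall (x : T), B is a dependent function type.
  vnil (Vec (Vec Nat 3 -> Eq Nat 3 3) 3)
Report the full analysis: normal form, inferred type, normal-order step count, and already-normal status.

reduced normal form:
  vnil (Vec (Vec Nat 3 -> Eq Nat 3 3) 3)
inferred type:
  Vec (Vec (Vec Nat 3 -> Eq Nat 3 3) 3) 0
normal-order step count: 0
term was already normal: yes


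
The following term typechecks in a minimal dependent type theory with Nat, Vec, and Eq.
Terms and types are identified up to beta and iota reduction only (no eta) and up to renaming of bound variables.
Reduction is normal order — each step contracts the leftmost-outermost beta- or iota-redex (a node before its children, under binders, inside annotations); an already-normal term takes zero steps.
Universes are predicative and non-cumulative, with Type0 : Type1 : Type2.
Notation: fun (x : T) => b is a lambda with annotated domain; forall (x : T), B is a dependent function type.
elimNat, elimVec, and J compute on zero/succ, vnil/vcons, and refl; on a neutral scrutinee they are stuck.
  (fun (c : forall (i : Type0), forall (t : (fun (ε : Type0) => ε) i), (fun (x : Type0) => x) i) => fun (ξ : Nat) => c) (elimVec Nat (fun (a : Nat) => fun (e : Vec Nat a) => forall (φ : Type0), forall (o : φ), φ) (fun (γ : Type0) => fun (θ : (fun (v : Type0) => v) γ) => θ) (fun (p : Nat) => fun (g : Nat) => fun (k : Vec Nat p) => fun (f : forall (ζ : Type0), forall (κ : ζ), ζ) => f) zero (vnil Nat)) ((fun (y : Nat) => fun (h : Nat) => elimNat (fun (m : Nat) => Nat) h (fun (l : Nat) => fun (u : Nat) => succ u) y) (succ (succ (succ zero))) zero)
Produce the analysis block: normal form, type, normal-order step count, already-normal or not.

normal form:
  fun (c : Type0) => fun (i : c) => i
type:
  forall (c : Type0), forall (i : c), c
reduction steps (normal order): 4
term was already normal: no
first contracted redex: a beta-redex


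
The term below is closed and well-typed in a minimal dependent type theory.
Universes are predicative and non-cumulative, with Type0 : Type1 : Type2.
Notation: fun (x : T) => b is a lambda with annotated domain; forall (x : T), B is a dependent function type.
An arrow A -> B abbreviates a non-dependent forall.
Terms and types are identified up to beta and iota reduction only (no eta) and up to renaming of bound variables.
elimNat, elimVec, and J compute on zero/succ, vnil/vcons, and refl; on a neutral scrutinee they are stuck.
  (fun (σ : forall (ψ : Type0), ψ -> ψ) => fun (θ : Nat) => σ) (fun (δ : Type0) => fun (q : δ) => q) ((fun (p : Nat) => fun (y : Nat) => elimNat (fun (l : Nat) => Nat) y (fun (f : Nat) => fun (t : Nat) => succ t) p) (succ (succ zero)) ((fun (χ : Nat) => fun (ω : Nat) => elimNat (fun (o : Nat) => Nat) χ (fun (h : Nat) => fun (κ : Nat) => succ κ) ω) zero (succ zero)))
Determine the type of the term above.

type:
  forall (σ : Type0), σ -> σ


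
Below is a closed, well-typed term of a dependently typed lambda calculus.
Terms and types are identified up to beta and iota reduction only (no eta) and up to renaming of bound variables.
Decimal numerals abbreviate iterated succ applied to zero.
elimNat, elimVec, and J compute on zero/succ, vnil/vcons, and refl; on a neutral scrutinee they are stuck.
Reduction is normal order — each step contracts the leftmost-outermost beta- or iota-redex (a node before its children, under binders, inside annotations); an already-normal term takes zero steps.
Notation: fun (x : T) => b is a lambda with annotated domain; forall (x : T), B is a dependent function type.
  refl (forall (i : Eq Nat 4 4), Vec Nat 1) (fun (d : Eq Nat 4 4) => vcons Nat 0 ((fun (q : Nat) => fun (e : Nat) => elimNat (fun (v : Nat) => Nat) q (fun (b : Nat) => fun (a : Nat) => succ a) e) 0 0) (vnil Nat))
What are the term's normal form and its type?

resulting normal form:
  refl (forall (i : Eq Nat 4 4), Vec Nat 1) (fun (d : Eq Nat 4 4) => vcons Nat 0 0 (vnil Nat))
inferred type:
  Eq (forall (i : Eq Nat 4 4), Vec Nat 1) (fun (d : Eq Nat 4 4) => vcons Nat 0 0 (vnil Nat)) (fun (q : Eq Nat 4 4) => vcons Nat 0 0 (vnil Nat))


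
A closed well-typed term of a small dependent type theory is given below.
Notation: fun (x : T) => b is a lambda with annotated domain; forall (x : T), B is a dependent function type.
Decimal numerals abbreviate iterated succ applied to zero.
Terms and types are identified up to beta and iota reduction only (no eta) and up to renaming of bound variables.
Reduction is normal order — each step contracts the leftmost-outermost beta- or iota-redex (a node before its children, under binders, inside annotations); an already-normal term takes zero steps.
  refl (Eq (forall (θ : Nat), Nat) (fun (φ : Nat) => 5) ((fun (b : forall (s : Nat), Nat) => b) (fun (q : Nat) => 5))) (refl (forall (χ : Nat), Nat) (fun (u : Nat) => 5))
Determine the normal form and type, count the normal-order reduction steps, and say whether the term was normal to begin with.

resulting normal form:
  refl (Eq (forall (θ : Nat), Nat) (fun (φ : Nat) => 5) (fun (b : Nat) => 5)) (refl (forall (s : Nat), Nat) (fun (q : Nat) => 5))
inferred type:
  Eq (Eq (forall (θ : Nat), Nat) (fun (φ : Nat) => 5) (fun (b : Nat) => 5)) (refl (forall (s : Nat), Nat) (fun (q : Nat) => 5)) (refl (forall (χ : Nat), Nat) (fun (u : Nat) => 5))
reduction steps (normal order): 1
term was already normal: no
first contracted redex: a beta-redex


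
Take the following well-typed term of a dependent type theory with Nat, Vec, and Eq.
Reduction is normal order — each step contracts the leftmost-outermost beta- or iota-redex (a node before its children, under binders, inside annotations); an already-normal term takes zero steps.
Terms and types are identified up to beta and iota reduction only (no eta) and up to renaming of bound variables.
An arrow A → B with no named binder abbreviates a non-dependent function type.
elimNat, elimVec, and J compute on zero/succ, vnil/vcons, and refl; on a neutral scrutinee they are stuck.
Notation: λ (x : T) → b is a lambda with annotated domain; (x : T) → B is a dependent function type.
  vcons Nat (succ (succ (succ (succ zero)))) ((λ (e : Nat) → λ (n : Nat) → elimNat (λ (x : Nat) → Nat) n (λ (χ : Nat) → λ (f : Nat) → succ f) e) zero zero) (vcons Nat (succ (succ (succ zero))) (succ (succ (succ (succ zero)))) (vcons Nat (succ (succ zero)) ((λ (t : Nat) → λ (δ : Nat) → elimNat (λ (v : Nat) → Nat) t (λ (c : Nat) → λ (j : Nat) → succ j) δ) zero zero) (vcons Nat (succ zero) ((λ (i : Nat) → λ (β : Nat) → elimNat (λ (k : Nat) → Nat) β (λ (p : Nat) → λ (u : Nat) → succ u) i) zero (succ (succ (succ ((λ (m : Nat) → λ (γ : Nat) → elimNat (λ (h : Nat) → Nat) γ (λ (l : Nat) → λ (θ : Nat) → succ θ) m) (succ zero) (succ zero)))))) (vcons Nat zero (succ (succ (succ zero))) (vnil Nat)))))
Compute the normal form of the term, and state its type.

resulting normal form:
  vcons Nat (succ (succ (succ (succ zero)))) zero (vcons Nat (succ (succ (succ zero))) (succ (succ (succ (succ zero)))) (vcons Nat (succ (succ zero)) zero (vcons Nat (succ zero) (succ (succ (succ (succ (succ zero))))) (vcons Nat zero (succ (succ (succ zero))) (vnil Nat)))))
the term's type:
  Vec Nat (succ (succ (succ (succ (succ zero)))))
observation: contracting a beta-redex first, the term normalizes in 15 steps.


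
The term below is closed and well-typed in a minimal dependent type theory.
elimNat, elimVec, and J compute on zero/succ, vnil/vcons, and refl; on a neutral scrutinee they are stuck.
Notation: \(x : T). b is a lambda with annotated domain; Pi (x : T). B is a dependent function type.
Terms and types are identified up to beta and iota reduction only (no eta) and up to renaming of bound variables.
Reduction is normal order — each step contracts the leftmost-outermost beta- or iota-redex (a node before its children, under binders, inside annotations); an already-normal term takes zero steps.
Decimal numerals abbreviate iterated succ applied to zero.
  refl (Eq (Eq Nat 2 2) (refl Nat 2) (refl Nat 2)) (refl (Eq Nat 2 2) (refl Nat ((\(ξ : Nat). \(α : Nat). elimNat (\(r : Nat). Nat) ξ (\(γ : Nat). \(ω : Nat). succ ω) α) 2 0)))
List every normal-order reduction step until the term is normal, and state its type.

reduction (normal order):
  refl (Eq (Eq Nat 2 2) (refl Nat 2) (refl Nat 2)) (refl (Eq Nat 2 2) (refl Nat ((\(ξ : Nat). \(α : Nat). elimNat (\(r : Nat). Nat) ξ (\(γ : Nat). \(ω : Nat). succ ω) α) 2 0)))
  ~> refl (Eq (Eq Nat 2 2) (refl Nat 2) (refl Nat 2)) (refl (Eq Nat 2 2) (refl Nat ((\(ξ : Nat). elimNat (\(α : Nat). Nat) 2 (\(r : Nat). \(γ : Nat). succ γ) ξ) 0)))
  ~> refl (Eq (Eq Nat 2 2) (refl Nat 2) (refl Nat 2)) (refl (Eq Nat 2 2) (refl Nat (elimNat (\(ξ : Nat). Nat) 2 (\(α : Nat). \(r : Nat). succ r) 0)))
  ~> refl (Eq (Eq Nat 2 2) (refl Nat 2) (refl Nat 2)) (refl (Eq Nat 2 2) (refl Nat 2))
the term's type:
  Eq (Eq (Eq Nat 2 2) (refl Nat 2) (refl Nat 2)) (refl (Eq Nat 2 2) (refl Nat 2)) (refl (Eq Nat 2 2) (refl Nat 2))


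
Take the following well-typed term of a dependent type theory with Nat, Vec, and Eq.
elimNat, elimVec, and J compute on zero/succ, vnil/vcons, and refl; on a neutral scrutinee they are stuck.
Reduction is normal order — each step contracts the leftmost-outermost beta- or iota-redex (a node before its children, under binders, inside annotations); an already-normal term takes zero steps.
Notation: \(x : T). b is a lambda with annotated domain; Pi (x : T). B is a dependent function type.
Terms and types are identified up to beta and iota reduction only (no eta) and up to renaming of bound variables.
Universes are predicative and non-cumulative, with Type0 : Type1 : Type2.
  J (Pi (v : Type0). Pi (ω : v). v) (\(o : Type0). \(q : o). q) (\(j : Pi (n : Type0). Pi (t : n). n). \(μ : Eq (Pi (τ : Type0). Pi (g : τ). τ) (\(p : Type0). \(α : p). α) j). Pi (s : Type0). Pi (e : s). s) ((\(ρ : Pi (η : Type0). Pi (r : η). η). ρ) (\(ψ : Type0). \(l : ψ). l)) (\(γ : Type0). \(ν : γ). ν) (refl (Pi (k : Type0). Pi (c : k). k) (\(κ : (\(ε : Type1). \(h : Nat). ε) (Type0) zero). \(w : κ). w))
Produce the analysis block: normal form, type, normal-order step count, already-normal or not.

normal form:
  \(v : Type0). \(ω : v). ω
inferred type:
  Pi (v : Type0). Pi (ω : v). v
reduction steps (normal order): 2
already normal: no
first redex: a J iota-redex


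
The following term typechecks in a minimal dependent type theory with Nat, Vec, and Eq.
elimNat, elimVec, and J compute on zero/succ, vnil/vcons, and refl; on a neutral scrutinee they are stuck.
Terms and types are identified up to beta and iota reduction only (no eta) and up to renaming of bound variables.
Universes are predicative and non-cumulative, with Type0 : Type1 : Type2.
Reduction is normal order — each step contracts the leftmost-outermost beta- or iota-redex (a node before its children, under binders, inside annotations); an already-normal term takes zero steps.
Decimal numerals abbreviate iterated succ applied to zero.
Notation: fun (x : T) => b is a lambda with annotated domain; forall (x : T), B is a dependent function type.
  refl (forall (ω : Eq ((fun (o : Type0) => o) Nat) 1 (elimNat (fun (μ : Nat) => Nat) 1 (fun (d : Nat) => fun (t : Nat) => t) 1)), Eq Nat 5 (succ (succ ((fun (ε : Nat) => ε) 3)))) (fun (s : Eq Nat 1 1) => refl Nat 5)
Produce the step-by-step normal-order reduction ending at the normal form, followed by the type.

normal-order reduction sequence:
  refl (forall (ω : Eq ((fun (o : Type0) => o) Nat) 1 (elimNat (fun (μ : Nat) => Nat) 1 (fun (d : Nat) => fun (t : Nat) => t) 1)), Eq Nat 5 (succ (succ ((fun (ε : Nat) => ε) 3)))) (fun (s : Eq Nat 1 1) => refl Nat 5)
  ~> refl (forall (ω : Eq Nat 1 (elimNat (fun (o : Nat) => Nat) 1 (fun (μ : Nat) => fun (d : Nat) => d) 1)), Eq Nat 5 (succ (succ ((fun (t : Nat) => t) 3)))) (fun (ε : Eq Nat 1 1) => refl Nat 5)
  ~> refl (forall (ω : Eq Nat 1 ((fun (o : Nat) => fun (μ : Nat) => μ) 0 (elimNat (fun (d : Nat) => Nat) 1 (fun (t : Nat) => fun (ε : Nat) => ε) 0))), Eq Nat 5 (succ (succ ((fun (s : Nat) => s) 3)))) (fun (τ : Eq Nat 1 1) => refl Nat 5)
  ~> refl (forall (ω : Eq Nat 1 ((fun (o : Nat) => o) (elimNat (fun (μ : Nat) => Nat) 1 (fun (d : Nat) => fun (t : Nat) => t) 0))), Eq Nat 5 (succ (succ ((fun (ε : Nat) => ε) 3)))) (fun (s : Eq Nat 1 1) => refl Nat 5)
  ~> refl (forall (ω : Eq Nat 1 (elimNat (fun (o : Nat) => Nat) 1 (fun (μ : Nat) => fun (d : Nat) => d) 0)), Eq Nat 5 (succ (succ ((fun (t : Nat) => t) 3)))) (fun (ε : Eq Nat 1 1) => refl Nat 5)
  ~> refl (forall (ω : Eq Nat 1 1), Eq Nat 5 (succ (succ ((fun (o : Nat) => o) 3)))) (fun (μ : Eq Nat 1 1) => refl Nat 5)
  ~> refl (forall (ω : Eq Nat 1 1), Eq Nat 5 5) (fun (o : Eq Nat 1 1) => refl Nat 5)
type:
  Eq (forall (ω : Eq Nat 1 1), Eq Nat 5 5) (fun (o : Eq Nat 1 1) => refl Nat 5) (fun (μ : Eq Nat 1 1) => refl Nat 5)


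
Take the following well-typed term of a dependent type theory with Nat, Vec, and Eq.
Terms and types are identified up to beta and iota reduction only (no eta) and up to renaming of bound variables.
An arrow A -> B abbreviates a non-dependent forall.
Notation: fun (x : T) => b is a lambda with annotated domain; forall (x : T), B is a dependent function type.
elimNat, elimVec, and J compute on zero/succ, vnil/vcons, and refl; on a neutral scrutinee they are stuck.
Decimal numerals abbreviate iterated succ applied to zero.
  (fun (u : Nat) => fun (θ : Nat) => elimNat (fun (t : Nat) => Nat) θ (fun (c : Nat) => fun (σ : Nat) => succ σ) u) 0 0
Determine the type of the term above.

type:
  Nat


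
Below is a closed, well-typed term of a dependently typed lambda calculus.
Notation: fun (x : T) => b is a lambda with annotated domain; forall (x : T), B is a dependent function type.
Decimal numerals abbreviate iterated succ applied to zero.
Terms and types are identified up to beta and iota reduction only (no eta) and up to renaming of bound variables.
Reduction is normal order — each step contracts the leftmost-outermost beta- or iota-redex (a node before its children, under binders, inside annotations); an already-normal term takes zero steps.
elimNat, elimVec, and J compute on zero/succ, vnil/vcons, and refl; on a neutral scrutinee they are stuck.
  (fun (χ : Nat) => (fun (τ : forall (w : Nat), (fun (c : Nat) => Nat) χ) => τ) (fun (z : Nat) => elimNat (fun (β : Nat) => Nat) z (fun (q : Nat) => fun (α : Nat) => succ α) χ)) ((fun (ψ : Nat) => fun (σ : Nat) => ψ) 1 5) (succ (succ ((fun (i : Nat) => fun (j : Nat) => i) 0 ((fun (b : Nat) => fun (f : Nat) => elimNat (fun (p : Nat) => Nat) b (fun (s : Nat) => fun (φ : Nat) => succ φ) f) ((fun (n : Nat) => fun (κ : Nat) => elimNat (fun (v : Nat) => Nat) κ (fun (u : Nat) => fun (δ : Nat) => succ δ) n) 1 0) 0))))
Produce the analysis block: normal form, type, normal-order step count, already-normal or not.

reduced normal form:
  3
inferred type:
  Nat
reduction steps (normal order): 11
term was already normal: no
first redex: a beta-redex


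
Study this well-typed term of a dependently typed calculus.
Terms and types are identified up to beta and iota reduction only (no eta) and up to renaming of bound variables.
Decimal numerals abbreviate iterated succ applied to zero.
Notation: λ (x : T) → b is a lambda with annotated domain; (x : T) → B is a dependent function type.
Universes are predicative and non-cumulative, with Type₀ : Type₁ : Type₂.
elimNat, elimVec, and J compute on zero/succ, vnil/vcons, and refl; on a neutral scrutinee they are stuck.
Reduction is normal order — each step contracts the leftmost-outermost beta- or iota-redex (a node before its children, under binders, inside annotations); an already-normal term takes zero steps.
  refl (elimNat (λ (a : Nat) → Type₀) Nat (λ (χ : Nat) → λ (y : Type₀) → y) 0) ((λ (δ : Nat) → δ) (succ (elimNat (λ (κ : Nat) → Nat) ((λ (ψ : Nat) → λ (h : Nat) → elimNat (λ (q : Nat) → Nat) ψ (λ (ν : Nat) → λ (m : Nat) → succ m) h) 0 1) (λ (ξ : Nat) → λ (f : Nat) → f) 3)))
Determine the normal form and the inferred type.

resulting normal form:
  refl Nat 2
the term's type:
  Eq Nat 2 2
observation: contracting an elimNat iota-redex first, the term normalizes in 18 steps.


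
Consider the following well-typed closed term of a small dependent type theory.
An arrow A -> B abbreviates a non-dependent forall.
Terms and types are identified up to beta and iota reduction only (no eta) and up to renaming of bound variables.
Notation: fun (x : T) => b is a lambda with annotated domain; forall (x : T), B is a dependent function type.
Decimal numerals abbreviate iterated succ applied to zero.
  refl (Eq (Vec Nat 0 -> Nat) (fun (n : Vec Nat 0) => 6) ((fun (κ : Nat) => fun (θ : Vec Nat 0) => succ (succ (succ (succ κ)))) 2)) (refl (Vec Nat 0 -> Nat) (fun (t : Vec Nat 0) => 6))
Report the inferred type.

inferred type:
  Eq (Eq (Vec Nat 0 -> Nat) (fun (n : Vec Nat 0) => 6) (fun (κ : Vec Nat 0) => 6)) (refl (Vec Nat 0 -> Nat) (fun (θ : Vec Nat 0) => 6)) (refl (Vec Nat 0 -> Nat) (fun (t : Vec Nat 0) => 6))


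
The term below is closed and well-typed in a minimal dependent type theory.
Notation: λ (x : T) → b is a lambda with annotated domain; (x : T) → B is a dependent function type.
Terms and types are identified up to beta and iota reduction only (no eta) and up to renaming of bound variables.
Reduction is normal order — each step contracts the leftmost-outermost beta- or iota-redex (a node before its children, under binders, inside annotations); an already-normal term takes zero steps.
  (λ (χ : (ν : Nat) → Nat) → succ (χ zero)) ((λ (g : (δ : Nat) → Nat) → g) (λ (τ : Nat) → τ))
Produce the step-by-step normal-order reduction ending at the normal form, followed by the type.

normal-order reduction sequence:
  (λ (χ : (ν : Nat) → Nat) → succ (χ zero)) ((λ (g : (δ : Nat) → Nat) → g) (λ (τ : Nat) → τ))
  ~> succ ((λ (χ : (ν : Nat) → Nat) → χ) (λ (g : Nat) → g) zero)
  ~> succ ((λ (χ : Nat) → χ) zero)
  ~> succ zero
type:
  Nat


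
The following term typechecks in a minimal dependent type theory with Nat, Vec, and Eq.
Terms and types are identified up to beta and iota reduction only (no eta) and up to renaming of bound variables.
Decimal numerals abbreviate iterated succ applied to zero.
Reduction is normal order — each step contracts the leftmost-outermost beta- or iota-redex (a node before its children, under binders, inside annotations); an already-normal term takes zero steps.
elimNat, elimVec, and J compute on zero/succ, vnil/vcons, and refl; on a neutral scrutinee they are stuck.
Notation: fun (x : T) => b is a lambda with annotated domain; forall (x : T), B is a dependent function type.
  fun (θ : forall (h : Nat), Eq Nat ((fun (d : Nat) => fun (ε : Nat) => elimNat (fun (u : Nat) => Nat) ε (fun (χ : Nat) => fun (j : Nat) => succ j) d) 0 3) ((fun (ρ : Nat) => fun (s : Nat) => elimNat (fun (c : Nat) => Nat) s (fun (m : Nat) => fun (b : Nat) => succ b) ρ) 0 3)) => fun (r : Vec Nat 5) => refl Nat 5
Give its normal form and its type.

resulting normal form:
  fun (θ : forall (h : Nat), Eq Nat 3 3) => fun (d : Vec Nat 5) => refl Nat 5
inferred type:
  forall (θ : forall (h : Nat), Eq Nat 3 3), forall (d : Vec Nat 5), Eq Nat 5 5
observation: 6 normal-order steps separate the term from its normal form.


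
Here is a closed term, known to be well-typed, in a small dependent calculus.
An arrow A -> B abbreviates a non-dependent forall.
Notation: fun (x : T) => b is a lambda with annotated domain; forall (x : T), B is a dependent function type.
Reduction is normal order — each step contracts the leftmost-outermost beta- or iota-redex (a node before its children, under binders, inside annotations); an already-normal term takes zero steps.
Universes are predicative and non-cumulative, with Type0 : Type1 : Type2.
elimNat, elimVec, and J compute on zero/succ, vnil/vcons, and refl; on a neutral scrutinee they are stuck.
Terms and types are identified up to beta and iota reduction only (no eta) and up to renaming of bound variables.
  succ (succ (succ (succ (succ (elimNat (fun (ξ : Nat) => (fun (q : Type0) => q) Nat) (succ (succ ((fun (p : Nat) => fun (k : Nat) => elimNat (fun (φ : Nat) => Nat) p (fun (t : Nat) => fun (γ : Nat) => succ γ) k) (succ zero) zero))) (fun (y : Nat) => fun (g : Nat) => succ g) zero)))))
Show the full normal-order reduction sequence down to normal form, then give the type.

normal-order reduction sequence:
  succ (succ (succ (succ (succ (elimNat (fun (ξ : Nat) => (fun (q : Type0) => q) Nat) (succ (succ ((fun (p : Nat) => fun (k : Nat) => elimNat (fun (φ : Nat) => Nat) p (fun (t : Nat) => fun (γ : Nat) => succ γ) k) (succ zero) zero))) (fun (y : Nat) => fun (g : Nat) => succ g) zero)))))
  ~> succ (succ (succ (succ (succ (succ (succ ((fun (ξ : Nat) => fun (q : Nat) => elimNat (fun (p : Nat) => Nat) ξ (fun (k : Nat) => fun (φ : Nat) => succ φ) q) (succ zero) zero)))))))
  ~> succ (succ (succ (succ (succ (succ (succ ((fun (ξ : Nat) => elimNat (fun (q : Nat) => Nat) (succ zero) (fun (p : Nat) => fun (k : Nat) => succ k) ξ) zero)))))))
  ~> succ (succ (succ (succ (succ (succ (succ (elimNat (fun (ξ : Nat) => Nat) (succ zero) (fun (q : Nat) => fun (p : Nat) => succ p) zero)))))))
  ~> succ (succ (succ (succ (succ (succ (succ (succ zero)))))))
inferred type:
  Nat


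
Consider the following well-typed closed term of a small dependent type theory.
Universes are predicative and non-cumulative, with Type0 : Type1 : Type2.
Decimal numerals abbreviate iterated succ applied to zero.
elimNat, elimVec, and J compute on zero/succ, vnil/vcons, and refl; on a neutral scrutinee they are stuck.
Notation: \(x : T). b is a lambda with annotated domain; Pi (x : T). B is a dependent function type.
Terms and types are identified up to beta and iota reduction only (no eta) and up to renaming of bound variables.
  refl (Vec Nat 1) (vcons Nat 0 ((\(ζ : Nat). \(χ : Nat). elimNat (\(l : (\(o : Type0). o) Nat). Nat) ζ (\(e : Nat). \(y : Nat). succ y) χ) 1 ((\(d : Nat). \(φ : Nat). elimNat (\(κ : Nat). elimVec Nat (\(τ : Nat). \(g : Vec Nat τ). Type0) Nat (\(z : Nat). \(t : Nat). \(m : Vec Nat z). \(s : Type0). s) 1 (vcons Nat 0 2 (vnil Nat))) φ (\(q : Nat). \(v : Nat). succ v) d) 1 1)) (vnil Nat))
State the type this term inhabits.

inferred type:
  Eq (Vec Nat 1) (vcons Nat 0 3 (vnil Nat)) (vcons Nat 0 3 (vnil Nat))


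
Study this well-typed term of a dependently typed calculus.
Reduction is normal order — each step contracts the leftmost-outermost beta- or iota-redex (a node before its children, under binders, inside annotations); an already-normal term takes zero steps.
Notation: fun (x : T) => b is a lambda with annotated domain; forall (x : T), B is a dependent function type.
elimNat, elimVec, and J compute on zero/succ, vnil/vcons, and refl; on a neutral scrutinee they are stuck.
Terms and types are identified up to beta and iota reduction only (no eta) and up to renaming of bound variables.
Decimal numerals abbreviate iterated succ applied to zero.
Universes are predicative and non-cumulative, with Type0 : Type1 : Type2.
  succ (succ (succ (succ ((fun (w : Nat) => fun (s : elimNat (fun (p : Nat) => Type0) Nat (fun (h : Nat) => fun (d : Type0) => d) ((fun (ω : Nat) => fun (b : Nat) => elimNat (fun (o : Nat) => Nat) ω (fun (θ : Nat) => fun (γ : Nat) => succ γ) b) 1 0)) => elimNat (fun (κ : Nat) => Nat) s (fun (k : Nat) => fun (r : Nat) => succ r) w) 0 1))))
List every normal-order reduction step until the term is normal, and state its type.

normal-order reduction sequence:
  succ (succ (succ (succ ((fun (w : Nat) => fun (s : elimNat (fun (p : Nat) => Type0) Nat (fun (h : Nat) => fun (d : Type0) => d) ((fun (ω : Nat) => fun (b : Nat) => elimNat (fun (o : Nat) => Nat) ω (fun (θ : Nat) => fun (γ : Nat) => succ γ) b) 1 0)) => elimNat (fun (κ : Nat) => Nat) s (fun (k : Nat) => fun (r : Nat) => succ r) w) 0 1))))
  ~> succ (succ (succ (succ ((fun (w : elimNat (fun (s : Nat) => Type0) Nat (fun (p : Nat) => fun (h : Type0) => h) ((fun (d : Nat) => fun (ω : Nat) => elimNat (fun (b : Nat) => Nat) d (fun (o : Nat) => fun (θ : Nat) => succ θ) ω) 1 0)) => elimNat (fun (γ : Nat) => Nat) w (fun (κ : Nat) => fun (k : Nat) => succ k) 0) 1))))
  ~> succ (succ (succ (succ (elimNat (fun (w : Nat) => Nat) 1 (fun (s : Nat) => fun (p : Nat) => succ p) 0))))
  ~> 5
the term's type:
  Nat
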